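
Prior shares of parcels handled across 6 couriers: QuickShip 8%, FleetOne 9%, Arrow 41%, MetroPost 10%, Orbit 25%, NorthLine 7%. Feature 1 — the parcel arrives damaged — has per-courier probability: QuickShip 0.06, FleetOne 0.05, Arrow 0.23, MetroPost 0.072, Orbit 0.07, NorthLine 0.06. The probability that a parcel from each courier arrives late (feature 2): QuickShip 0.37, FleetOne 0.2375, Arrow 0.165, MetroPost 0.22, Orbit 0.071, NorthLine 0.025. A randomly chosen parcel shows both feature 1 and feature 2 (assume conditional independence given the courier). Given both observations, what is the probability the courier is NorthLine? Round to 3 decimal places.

By Bayes' rule, posterior ∝ prior × likelihood:
  QuickShip: 0.08 × 0.06 × 0.37 = 0.001776
  FleetOne: 0.09 × 0.05 × 0.2375 = 0.00106875
  Arrow: 0.41 × 0.23 × 0.165 = 0.0155595
  MetroPost: 0.1 × 0.072 × 0.22 = 0.001584
  Orbit: 0.25 × 0.07 × 0.071 = 0.0012425
  NorthLine: 0.07 × 0.06 × 0.025 = 0.000105
Normalizing constant = 0.02133575.
P(NorthLine | evidence) = 0.000105 / 0.02133575 ≈ 0.005.

0.005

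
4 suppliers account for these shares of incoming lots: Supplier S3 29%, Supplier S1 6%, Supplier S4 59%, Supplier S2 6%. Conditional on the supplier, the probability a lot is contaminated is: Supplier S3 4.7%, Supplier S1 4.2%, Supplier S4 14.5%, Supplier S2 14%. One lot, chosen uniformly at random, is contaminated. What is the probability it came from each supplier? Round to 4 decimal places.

Supplier S3 0.1238, Supplier S1 0.0229, Supplier S4 0.7770, Supplier S2 0.0763

By Bayes' rule, posterior ∝ prior × likelihood:
  Supplier S3: 0.29 × 0.047 = 0.01363
  Supplier S1: 0.06 × 0.042 = 0.00252
  Supplier S4: 0.59 × 0.145 = 0.08555
  Supplier S2: 0.06 × 0.14 = 0.0084
Total = 0.1101.
P(Supplier S3 | contaminated) = 0.01363/0.1101 ≈ 0.1238
P(Supplier S1 | contaminated) = 0.00252/0.1101 ≈ 0.0229
P(Supplier S4 | contaminated) = 0.08555/0.1101 ≈ 0.7770
P(Supplier S2 | contaminated) = 0.0084/0.1101 ≈ 0.0763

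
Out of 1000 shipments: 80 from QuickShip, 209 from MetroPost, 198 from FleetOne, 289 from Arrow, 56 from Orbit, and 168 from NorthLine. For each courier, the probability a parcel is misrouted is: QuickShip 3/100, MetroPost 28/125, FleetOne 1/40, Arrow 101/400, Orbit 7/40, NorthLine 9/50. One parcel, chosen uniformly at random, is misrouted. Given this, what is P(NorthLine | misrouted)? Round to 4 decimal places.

0.1809

Prior × likelihood for each hypothesis:
  QuickShip: 0.08 × 0.03 = 0.0024
  MetroPost: 0.209 × 0.224 = 0.046816
  FleetOne: 0.198 × 0.025 = 0.00495
  Arrow: 0.289 × 0.2525 = 0.0729725
  Orbit: 0.056 × 0.175 = 0.0098
  NorthLine: 0.168 × 0.18 = 0.03024
Total = 0.1671785.
P(NorthLine | evidence) = 0.03024 / 0.1671785 ≈ 0.1809.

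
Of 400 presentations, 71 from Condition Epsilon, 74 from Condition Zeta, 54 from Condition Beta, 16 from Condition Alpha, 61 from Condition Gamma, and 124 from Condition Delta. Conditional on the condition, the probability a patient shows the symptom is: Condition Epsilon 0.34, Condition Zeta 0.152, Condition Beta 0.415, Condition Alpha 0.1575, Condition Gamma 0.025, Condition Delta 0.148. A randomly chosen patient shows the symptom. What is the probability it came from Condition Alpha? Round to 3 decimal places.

Unnormalized posteriors (prior × likelihood):
  Condition Epsilon: 0.1775 × 0.34 = 0.06035
  Condition Zeta: 0.185 × 0.152 = 0.02812
  Condition Beta: 0.135 × 0.415 = 0.056025
  Condition Alpha: 0.04 × 0.1575 = 0.0063
  Condition Gamma: 0.1525 × 0.025 = 0.0038125
  Condition Delta: 0.31 × 0.148 = 0.04588
Normalizing constant = 0.2004875.
P(Condition Alpha | evidence) = 0.0063 / 0.2004875 ≈ 0.031.

0.031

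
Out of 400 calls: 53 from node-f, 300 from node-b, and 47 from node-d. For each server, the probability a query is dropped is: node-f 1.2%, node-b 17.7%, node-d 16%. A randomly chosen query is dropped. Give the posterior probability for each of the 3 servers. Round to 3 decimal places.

Unnormalized posteriors (prior × likelihood):
  node-f: 0.1325 × 0.012 = 0.00159
  node-b: 0.75 × 0.177 = 0.13275
  node-d: 0.1175 × 0.16 = 0.0188
Sum = 0.15314.
P(node-f | dropped) = 0.00159/0.15314 ≈ 0.010
P(node-b | dropped) = 0.13275/0.15314 ≈ 0.867
P(node-d | dropped) = 0.0188/0.15314 ≈ 0.123

node-f 0.010, node-b 0.867, node-d 0.123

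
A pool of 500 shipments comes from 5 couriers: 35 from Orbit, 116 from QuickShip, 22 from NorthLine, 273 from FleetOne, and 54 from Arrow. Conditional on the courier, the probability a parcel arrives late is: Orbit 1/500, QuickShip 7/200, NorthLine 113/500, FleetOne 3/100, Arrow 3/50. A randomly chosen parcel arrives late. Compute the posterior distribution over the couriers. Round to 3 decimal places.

Prior × likelihood for each hypothesis:
  Orbit: 0.07 × 0.002 = 0.00014
  QuickShip: 0.232 × 0.035 = 0.00812
  NorthLine: 0.044 × 0.226 = 0.009944
  FleetOne: 0.546 × 0.03 = 0.01638
  Arrow: 0.108 × 0.06 = 0.00648
Normalizing constant = 0.041064.
P(Orbit | late) = 0.00014/0.041064 ≈ 0.003
P(QuickShip | late) = 0.00812/0.041064 ≈ 0.198
P(NorthLine | late) = 0.009944/0.041064 ≈ 0.242
P(FleetOne | late) = 0.01638/0.041064 ≈ 0.399
P(Arrow | late) = 0.00648/0.041064 ≈ 0.158
(Check: 0.003+0.198+0.242+0.399+0.158 = 1.000.)

Orbit 0.003, QuickShip 0.198, NorthLine 0.242, FleetOne 0.399, Arrow 0.158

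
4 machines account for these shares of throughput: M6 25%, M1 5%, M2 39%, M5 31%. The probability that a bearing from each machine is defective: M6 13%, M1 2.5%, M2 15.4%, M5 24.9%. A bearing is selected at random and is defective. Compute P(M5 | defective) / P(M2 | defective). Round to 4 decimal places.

1.2852

Compute prior × likelihood for every hypothesis:
  M6: 0.25 × 0.13 = 0.0325
  M1: 0.05 × 0.025 = 0.00125
  M2: 0.39 × 0.154 = 0.06006
  M5: 0.31 × 0.249 = 0.07719
Normalizing constant = 0.171.
The ratio is 0.07719 / 0.06006 (the normalizer cancels) = 1.2852.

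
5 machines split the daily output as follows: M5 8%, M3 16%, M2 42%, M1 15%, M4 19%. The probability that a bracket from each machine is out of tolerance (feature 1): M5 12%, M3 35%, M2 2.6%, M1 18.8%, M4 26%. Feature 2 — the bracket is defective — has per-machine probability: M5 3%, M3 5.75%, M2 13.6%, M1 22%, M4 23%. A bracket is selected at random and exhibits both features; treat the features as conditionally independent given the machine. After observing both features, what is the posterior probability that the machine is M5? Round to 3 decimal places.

0.013

By Bayes' rule, posterior ∝ prior × likelihood:
  M5: 0.08 × 0.12 × 0.03 = 0.000288
  M3: 0.16 × 0.35 × 0.0575 = 0.00322
  M2: 0.42 × 0.026 × 0.136 = 0.00148512
  M1: 0.15 × 0.188 × 0.22 = 0.006204
  M4: 0.19 × 0.26 × 0.23 = 0.011362
Normalizing constant = 0.02255912.
P(M5 | evidence) = 0.000288 / 0.02255912 ≈ 0.013.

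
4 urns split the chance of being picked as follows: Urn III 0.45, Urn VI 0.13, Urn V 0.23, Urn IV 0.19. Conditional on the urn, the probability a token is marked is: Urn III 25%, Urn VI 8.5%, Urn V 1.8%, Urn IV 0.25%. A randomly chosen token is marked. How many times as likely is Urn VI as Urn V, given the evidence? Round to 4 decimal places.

2.6691

Unnormalized posteriors (prior × likelihood):
  Urn III: 0.45 × 0.25 = 0.1125
  Urn VI: 0.13 × 0.085 = 0.01105
  Urn V: 0.23 × 0.018 = 0.00414
  Urn IV: 0.19 × 0.0025 = 0.000475
Normalizing constant = 0.128165.
The ratio is 0.01105 / 0.00414 (the normalizer cancels) = 2.6691.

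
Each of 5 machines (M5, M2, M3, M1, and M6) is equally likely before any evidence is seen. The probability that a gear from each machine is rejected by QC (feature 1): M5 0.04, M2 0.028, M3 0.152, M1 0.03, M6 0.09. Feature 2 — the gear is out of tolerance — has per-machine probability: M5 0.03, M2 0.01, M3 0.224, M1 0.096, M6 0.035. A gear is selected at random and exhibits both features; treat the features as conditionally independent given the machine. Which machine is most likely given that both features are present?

M3

With a uniform prior (1/5 each), posterior ∝ likelihood:
  M5: 0.04 × 0.03 = 0.0012
  M2: 0.028 × 0.01 = 0.00028
  M3: 0.152 × 0.224 = 0.034048
  M1: 0.03 × 0.096 = 0.00288
  M6: 0.09 × 0.035 = 0.00315
Sum = 0.041558.
Largest term belongs to M3, so M3 is most probable.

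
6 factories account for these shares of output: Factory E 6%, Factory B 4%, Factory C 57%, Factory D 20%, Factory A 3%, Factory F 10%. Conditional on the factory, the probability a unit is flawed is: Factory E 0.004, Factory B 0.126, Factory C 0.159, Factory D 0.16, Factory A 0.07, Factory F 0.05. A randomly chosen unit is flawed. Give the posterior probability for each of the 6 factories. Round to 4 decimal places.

Factory E 0.0018, Factory B 0.0373, Factory C 0.6713, Factory D 0.2370, Factory A 0.0156, Factory F 0.0370

Unnormalized posteriors (prior × likelihood):
  Factory E: 0.06 × 0.004 = 0.00024
  Factory B: 0.04 × 0.126 = 0.00504
  Factory C: 0.57 × 0.159 = 0.09063
  Factory D: 0.2 × 0.16 = 0.032
  Factory A: 0.03 × 0.07 = 0.0021
  Factory F: 0.1 × 0.05 = 0.005
Total = 0.13501.
P(Factory E | flawed) = 0.00024/0.13501 ≈ 0.0018
P(Factory B | flawed) = 0.00504/0.13501 ≈ 0.0373
P(Factory C | flawed) = 0.09063/0.13501 ≈ 0.6713
P(Factory D | flawed) = 0.032/0.13501 ≈ 0.2370
P(Factory A | flawed) = 0.0021/0.13501 ≈ 0.0156
P(Factory F | flawed) = 0.005/0.13501 ≈ 0.0370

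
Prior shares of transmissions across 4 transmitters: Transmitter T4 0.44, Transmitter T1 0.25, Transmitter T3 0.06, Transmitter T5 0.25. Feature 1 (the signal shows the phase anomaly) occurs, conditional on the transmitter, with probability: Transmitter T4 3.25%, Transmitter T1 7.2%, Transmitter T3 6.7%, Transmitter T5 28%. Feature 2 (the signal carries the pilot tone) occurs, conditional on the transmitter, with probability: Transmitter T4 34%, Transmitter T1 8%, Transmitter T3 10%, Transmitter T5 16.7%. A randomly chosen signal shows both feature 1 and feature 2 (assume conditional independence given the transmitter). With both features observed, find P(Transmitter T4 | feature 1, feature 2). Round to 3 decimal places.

0.264

By Bayes' rule, posterior ∝ prior × likelihood:
  Transmitter T4: 0.44 × 0.0325 × 0.34 = 0.004862
  Transmitter T1: 0.25 × 0.072 × 0.08 = 0.00144
  Transmitter T3: 0.06 × 0.067 × 0.1 = 0.000402
  Transmitter T5: 0.25 × 0.28 × 0.167 = 0.01169
Normalizing constant = 0.018394.
P(Transmitter T4 | evidence) = 0.004862 / 0.018394 ≈ 0.264.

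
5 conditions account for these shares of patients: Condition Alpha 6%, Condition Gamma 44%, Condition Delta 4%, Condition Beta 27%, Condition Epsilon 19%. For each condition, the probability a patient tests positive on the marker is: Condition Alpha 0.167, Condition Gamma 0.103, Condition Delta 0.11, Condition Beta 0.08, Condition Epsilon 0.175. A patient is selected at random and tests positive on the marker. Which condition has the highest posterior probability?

By Bayes' rule, posterior ∝ prior × likelihood:
  Condition Alpha: 0.06 × 0.167 = 0.01002
  Condition Gamma: 0.44 × 0.103 = 0.04532
  Condition Delta: 0.04 × 0.11 = 0.0044
  Condition Beta: 0.27 × 0.08 = 0.0216
  Condition Epsilon: 0.19 × 0.175 = 0.03325
Normalizing constant = 0.11459.
Largest term belongs to Condition Gamma, so Condition Gamma is most probable.

Condition Gamma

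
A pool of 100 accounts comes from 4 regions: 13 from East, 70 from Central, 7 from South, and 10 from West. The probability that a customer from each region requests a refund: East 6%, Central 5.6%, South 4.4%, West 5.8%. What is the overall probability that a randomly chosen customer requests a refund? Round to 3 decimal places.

0.056

Prior × likelihood for each hypothesis:
  East: 0.13 × 0.06 = 0.0078
  Central: 0.7 × 0.056 = 0.0392
  South: 0.07 × 0.044 = 0.00308
  West: 0.1 × 0.058 = 0.0058
P(refund) = 0.0078 + 0.0392 + 0.00308 + 0.0058 = 0.05588 → 0.056.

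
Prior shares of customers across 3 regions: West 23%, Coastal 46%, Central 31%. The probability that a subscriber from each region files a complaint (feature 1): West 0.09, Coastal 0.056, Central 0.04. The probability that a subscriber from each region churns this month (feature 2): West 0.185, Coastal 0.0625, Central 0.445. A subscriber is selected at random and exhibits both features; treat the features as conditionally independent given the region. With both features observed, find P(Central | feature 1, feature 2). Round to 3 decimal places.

Unnormalized posteriors (prior × likelihood):
  West: 0.23 × 0.09 × 0.185 = 0.0038295
  Coastal: 0.46 × 0.056 × 0.0625 = 0.00161
  Central: 0.31 × 0.04 × 0.445 = 0.005518
Sum = 0.0109575.
P(Central | evidence) = 0.005518 / 0.0109575 ≈ 0.504.

0.504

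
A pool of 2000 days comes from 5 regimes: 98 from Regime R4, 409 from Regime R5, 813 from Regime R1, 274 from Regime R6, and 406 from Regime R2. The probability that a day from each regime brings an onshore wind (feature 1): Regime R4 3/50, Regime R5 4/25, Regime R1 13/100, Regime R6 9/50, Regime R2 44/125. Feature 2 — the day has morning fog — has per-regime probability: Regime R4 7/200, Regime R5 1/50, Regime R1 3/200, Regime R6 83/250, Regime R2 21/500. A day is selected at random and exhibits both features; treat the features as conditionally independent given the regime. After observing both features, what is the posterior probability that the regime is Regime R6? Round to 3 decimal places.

Prior × likelihood for each hypothesis:
  Regime R4: 0.049 × 0.06 × 0.035 = 0.0001029
  Regime R5: 0.2045 × 0.16 × 0.02 = 0.0006544
  Regime R1: 0.4065 × 0.13 × 0.015 = 0.000792675
  Regime R6: 0.137 × 0.18 × 0.332 = 0.00818712
  Regime R2: 0.203 × 0.352 × 0.042 = 0.003001152
Sum = 0.012738247.
P(Regime R6 | evidence) = 0.00818712 / 0.012738247 ≈ 0.643.

0.643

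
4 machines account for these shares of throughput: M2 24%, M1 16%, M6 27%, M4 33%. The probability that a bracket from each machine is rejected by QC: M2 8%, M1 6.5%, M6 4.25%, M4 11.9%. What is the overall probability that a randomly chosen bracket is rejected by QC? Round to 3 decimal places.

By Bayes' rule, posterior ∝ prior × likelihood:
  M2: 0.24 × 0.08 = 0.0192
  M1: 0.16 × 0.065 = 0.0104
  M6: 0.27 × 0.0425 = 0.011475
  M4: 0.33 × 0.119 = 0.03927
P(rejected) = 0.0192 + 0.0104 + 0.011475 + 0.03927 = 0.080345 → 0.080.

0.080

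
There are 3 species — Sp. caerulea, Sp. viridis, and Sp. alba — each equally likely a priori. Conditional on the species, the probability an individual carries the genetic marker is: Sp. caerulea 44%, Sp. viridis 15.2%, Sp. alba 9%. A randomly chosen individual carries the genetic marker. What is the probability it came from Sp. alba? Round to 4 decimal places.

0.1320

With a uniform prior (1/3 each), posterior ∝ likelihood:
  Sp. caerulea: 0.44
  Sp. viridis: 0.152
  Sp. alba: 0.09
Total = 0.682.
P(Sp. alba | evidence) = 0.09 / 0.682 ≈ 0.1320.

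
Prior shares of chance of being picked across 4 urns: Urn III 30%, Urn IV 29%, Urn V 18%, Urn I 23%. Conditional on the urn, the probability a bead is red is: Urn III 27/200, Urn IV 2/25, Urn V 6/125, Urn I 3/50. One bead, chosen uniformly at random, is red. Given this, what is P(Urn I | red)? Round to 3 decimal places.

0.160

By Bayes' rule, posterior ∝ prior × likelihood:
  Urn III: 0.3 × 0.135 = 0.0405
  Urn IV: 0.29 × 0.08 = 0.0232
  Urn V: 0.18 × 0.048 = 0.00864
  Urn I: 0.23 × 0.06 = 0.0138
Total = 0.08614.
P(Urn I | evidence) = 0.0138 / 0.08614 ≈ 0.160.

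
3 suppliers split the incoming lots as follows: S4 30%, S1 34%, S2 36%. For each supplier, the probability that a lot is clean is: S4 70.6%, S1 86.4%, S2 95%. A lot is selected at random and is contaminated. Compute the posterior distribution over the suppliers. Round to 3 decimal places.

Taking complements, P(contaminated | each) = S4 0.294, S1 0.136, S2 0.05.
Prior × likelihood for each hypothesis:
  S4: 0.3 × 0.294 = 0.0882
  S1: 0.34 × 0.136 = 0.04624
  S2: 0.36 × 0.05 = 0.018
Normalizing constant = 0.15244.
P(S4 | contaminated) = 0.0882/0.15244 ≈ 0.579
P(S1 | contaminated) = 0.04624/0.15244 ≈ 0.303
P(S2 | contaminated) = 0.018/0.15244 ≈ 0.118

S4 0.579, S1 0.303, S2 0.118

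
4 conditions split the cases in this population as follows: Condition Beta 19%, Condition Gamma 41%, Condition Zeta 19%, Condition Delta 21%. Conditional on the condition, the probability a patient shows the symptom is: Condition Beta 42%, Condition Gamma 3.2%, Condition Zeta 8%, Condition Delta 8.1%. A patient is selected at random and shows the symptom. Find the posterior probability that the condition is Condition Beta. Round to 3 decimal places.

0.638

By Bayes' rule, posterior ∝ prior × likelihood:
  Condition Beta: 0.19 × 0.42 = 0.0798
  Condition Gamma: 0.41 × 0.032 = 0.01312
  Condition Zeta: 0.19 × 0.08 = 0.0152
  Condition Delta: 0.21 × 0.081 = 0.01701
Sum = 0.12513.
P(Condition Beta | evidence) = 0.0798 / 0.12513 ≈ 0.638.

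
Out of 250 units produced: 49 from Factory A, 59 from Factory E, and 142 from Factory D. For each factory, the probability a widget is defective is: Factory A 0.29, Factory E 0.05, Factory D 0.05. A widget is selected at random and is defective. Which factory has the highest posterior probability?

Compute prior × likelihood for every hypothesis:
  Factory A: 0.196 × 0.29 = 0.05684
  Factory E: 0.236 × 0.05 = 0.0118
  Factory D: 0.568 × 0.05 = 0.0284
Normalizing constant = 0.09704.
Largest term belongs to Factory A, so Factory A is most probable.

Factory A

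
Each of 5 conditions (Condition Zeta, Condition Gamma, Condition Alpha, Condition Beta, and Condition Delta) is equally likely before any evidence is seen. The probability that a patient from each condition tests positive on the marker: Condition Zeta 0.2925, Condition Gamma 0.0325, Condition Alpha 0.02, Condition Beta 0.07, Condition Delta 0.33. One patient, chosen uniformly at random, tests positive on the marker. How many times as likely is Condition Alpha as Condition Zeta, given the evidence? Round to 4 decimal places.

0.0684

With a uniform prior (1/5 each), posterior ∝ likelihood:
  Condition Zeta: 0.2925
  Condition Gamma: 0.0325
  Condition Alpha: 0.02
  Condition Beta: 0.07
  Condition Delta: 0.33
Normalizing constant = 0.745.
The ratio is 0.02 / 0.2925 (the normalizer cancels) = 0.0684.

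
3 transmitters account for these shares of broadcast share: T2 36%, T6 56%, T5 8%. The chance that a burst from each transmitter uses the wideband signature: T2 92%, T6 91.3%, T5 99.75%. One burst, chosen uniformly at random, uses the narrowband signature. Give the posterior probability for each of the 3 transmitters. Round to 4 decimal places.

T2 0.3706, T6 0.6269, T5 0.0026

Taking complements, P(narrowband | each) = T2 0.08, T6 0.087, T5 0.0025.
Prior × likelihood for each hypothesis:
  T2: 0.36 × 0.08 = 0.0288
  T6: 0.56 × 0.087 = 0.04872
  T5: 0.08 × 0.0025 = 0.0002
Total = 0.07772.
P(T2 | narrowband) = 0.0288/0.07772 ≈ 0.3706
P(T6 | narrowband) = 0.04872/0.07772 ≈ 0.6269
P(T5 | narrowband) = 0.0002/0.07772 ≈ 0.0026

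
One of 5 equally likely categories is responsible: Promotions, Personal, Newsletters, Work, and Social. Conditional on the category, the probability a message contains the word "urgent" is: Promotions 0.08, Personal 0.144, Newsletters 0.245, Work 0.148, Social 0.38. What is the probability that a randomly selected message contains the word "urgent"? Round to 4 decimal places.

Since the prior is uniform, the posterior is proportional to the likelihood:
  Promotions: 0.08
  Personal: 0.144
  Newsletters: 0.245
  Work: 0.148
  Social: 0.38
P(urgent-flag) = (1/5) × (0.08 + 0.144 + 0.245 + 0.148 + 0.38) = 0.997/5 ≈ 0.1994.

0.1994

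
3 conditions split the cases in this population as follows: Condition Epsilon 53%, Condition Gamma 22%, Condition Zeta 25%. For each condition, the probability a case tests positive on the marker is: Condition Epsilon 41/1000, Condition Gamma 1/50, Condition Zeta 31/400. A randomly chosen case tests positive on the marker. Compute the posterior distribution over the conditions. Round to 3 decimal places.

Condition Epsilon 0.478, Condition Gamma 0.097, Condition Zeta 0.426

Prior × likelihood for each hypothesis:
  Condition Epsilon: 0.53 × 0.041 = 0.02173
  Condition Gamma: 0.22 × 0.02 = 0.0044
  Condition Zeta: 0.25 × 0.0775 = 0.019375
Sum = 0.045505.
P(Condition Epsilon | marker-positive) = 0.02173/0.045505 ≈ 0.478
P(Condition Gamma | marker-positive) = 0.0044/0.045505 ≈ 0.097
P(Condition Zeta | marker-positive) = 0.019375/0.045505 ≈ 0.426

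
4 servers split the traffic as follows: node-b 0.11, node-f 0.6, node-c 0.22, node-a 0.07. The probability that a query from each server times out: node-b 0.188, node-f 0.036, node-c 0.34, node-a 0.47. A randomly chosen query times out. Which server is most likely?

node-c

Compute prior × likelihood for every hypothesis:
  node-b: 0.11 × 0.188 = 0.02068
  node-f: 0.6 × 0.036 = 0.0216
  node-c: 0.22 × 0.34 = 0.0748
  node-a: 0.07 × 0.47 = 0.0329
Total = 0.14998.
Largest term belongs to node-c, so node-c is most probable.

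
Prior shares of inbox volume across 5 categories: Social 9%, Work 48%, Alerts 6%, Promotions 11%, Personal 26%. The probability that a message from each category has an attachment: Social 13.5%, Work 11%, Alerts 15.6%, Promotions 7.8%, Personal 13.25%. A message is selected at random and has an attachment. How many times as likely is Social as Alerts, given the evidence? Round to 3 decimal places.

Prior × likelihood for each hypothesis:
  Social: 0.09 × 0.135 = 0.01215
  Work: 0.48 × 0.11 = 0.0528
  Alerts: 0.06 × 0.156 = 0.00936
  Promotions: 0.11 × 0.078 = 0.00858
  Personal: 0.26 × 0.1325 = 0.03445
Sum = 0.11734.
The ratio is 0.01215 / 0.00936 (the normalizer cancels) = 1.298.

1.298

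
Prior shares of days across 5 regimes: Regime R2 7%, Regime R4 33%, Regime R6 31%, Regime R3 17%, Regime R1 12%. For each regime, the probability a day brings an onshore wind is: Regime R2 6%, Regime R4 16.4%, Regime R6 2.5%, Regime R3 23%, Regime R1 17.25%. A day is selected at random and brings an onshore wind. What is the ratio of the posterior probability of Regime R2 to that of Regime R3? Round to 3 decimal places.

By Bayes' rule, posterior ∝ prior × likelihood:
  Regime R2: 0.07 × 0.06 = 0.0042
  Regime R4: 0.33 × 0.164 = 0.05412
  Regime R6: 0.31 × 0.025 = 0.00775
  Regime R3: 0.17 × 0.23 = 0.0391
  Regime R1: 0.12 × 0.1725 = 0.0207
Normalizing constant = 0.12587.
The ratio is 0.0042 / 0.0391 (the normalizer cancels) = 0.107.

0.107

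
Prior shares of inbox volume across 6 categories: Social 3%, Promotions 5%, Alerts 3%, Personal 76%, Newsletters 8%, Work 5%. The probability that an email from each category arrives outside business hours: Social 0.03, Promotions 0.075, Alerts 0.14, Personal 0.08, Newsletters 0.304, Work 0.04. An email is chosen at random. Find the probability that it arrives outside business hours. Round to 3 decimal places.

0.096

By Bayes' rule, posterior ∝ prior × likelihood:
  Social: 0.03 × 0.03 = 0.0009
  Promotions: 0.05 × 0.075 = 0.00375
  Alerts: 0.03 × 0.14 = 0.0042
  Personal: 0.76 × 0.08 = 0.0608
  Newsletters: 0.08 × 0.304 = 0.02432
  Work: 0.05 × 0.04 = 0.002
P(off-hours) = 0.0009 + 0.00375 + 0.0042 + 0.0608 + 0.02432 + 0.002 = 0.09597 → 0.096.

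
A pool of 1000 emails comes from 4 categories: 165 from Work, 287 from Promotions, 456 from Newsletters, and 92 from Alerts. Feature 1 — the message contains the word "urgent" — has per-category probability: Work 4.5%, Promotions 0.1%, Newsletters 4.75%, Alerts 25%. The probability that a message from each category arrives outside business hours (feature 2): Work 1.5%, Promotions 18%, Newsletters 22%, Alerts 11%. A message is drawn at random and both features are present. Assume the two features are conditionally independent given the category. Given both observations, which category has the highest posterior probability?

Newsletters

Prior × likelihood for each hypothesis:
  Work: 0.165 × 0.045 × 0.015 = 0.000111375
  Promotions: 0.287 × 0.001 × 0.18 = 0.00005166
  Newsletters: 0.456 × 0.0475 × 0.22 = 0.0047652
  Alerts: 0.092 × 0.25 × 0.11 = 0.00253
Total = 0.007458235.
Largest term belongs to Newsletters, so Newsletters is most probable.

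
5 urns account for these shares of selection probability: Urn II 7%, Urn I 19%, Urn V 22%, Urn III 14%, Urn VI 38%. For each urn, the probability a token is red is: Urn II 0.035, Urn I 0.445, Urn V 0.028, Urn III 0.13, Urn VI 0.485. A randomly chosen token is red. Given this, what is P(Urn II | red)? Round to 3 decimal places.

0.008

Prior × likelihood for each hypothesis:
  Urn II: 0.07 × 0.035 = 0.00245
  Urn I: 0.19 × 0.445 = 0.08455
  Urn V: 0.22 × 0.028 = 0.00616
  Urn III: 0.14 × 0.13 = 0.0182
  Urn VI: 0.38 × 0.485 = 0.1843
Normalizing constant = 0.29566.
P(Urn II | evidence) = 0.00245 / 0.29566 ≈ 0.008.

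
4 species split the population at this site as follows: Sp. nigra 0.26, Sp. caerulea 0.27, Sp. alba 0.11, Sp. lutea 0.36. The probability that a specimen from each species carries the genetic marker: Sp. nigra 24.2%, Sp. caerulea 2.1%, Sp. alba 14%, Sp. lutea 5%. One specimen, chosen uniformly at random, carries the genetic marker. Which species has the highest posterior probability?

Sp. nigra

Prior × likelihood for each hypothesis:
  Sp. nigra: 0.26 × 0.242 = 0.06292
  Sp. caerulea: 0.27 × 0.021 = 0.00567
  Sp. alba: 0.11 × 0.14 = 0.0154
  Sp. lutea: 0.36 × 0.05 = 0.018
Total = 0.10199.
Largest term belongs to Sp. nigra, so Sp. nigra is most probable.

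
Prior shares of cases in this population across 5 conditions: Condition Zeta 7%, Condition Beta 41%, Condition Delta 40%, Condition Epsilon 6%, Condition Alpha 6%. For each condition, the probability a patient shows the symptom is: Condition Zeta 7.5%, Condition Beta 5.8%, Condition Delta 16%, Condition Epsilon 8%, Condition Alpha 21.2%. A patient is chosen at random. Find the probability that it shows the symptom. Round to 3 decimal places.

Compute prior × likelihood for every hypothesis:
  Condition Zeta: 0.07 × 0.075 = 0.00525
  Condition Beta: 0.41 × 0.058 = 0.02378
  Condition Delta: 0.4 × 0.16 = 0.064
  Condition Epsilon: 0.06 × 0.08 = 0.0048
  Condition Alpha: 0.06 × 0.212 = 0.01272
P(symptomatic) = 0.00525 + 0.02378 + 0.064 + 0.0048 + 0.01272 = 0.11055 → 0.111.

0.111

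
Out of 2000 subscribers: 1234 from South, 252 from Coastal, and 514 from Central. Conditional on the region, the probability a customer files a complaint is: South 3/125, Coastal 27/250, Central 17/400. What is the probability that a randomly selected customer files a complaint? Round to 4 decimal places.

0.0393

By Bayes' rule, posterior ∝ prior × likelihood:
  South: 0.617 × 0.024 = 0.014808
  Coastal: 0.126 × 0.108 = 0.013608
  Central: 0.257 × 0.0425 = 0.0109225
P(complaint) = 0.014808 + 0.013608 + 0.0109225 = 0.0393385 → 0.0393.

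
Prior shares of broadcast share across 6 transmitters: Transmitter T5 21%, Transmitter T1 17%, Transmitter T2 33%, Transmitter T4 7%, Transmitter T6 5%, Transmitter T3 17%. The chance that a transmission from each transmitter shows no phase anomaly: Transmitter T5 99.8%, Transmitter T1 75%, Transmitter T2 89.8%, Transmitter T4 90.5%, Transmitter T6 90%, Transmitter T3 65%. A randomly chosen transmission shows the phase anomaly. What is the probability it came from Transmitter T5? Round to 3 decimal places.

Taking complements, P(anomaly | each) = Transmitter T5 0.002, Transmitter T1 0.25, Transmitter T2 0.102, Transmitter T4 0.095, Transmitter T6 0.1, Transmitter T3 0.35.
Unnormalized posteriors (prior × likelihood):
  Transmitter T5: 0.21 × 0.002 = 0.00042
  Transmitter T1: 0.17 × 0.25 = 0.0425
  Transmitter T2: 0.33 × 0.102 = 0.03366
  Transmitter T4: 0.07 × 0.095 = 0.00665
  Transmitter T6: 0.05 × 0.1 = 0.005
  Transmitter T3: 0.17 × 0.35 = 0.0595
Normalizing constant = 0.14773.
P(Transmitter T5 | evidence) = 0.00042 / 0.14773 ≈ 0.003.

0.003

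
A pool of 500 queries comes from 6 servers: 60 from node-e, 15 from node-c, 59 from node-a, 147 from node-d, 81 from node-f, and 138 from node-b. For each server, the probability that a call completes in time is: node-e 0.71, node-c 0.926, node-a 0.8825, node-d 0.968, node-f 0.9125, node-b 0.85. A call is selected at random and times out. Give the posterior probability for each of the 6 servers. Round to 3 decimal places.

node-e 0.300, node-c 0.019, node-a 0.120, node-d 0.081, node-f 0.122, node-b 0.357

Taking complements, P(timeout | each) = node-e 0.29, node-c 0.074, node-a 0.1175, node-d 0.032, node-f 0.0875, node-b 0.15.
By Bayes' rule, posterior ∝ prior × likelihood:
  node-e: 0.12 × 0.29 = 0.0348
  node-c: 0.03 × 0.074 = 0.00222
  node-a: 0.118 × 0.1175 = 0.013865
  node-d: 0.294 × 0.032 = 0.009408
  node-f: 0.162 × 0.0875 = 0.014175
  node-b: 0.276 × 0.15 = 0.0414
Total = 0.115868.
P(node-e | timeout) = 0.0348/0.115868 ≈ 0.300
P(node-c | timeout) = 0.00222/0.115868 ≈ 0.019
P(node-a | timeout) = 0.013865/0.115868 ≈ 0.120
P(node-d | timeout) = 0.009408/0.115868 ≈ 0.081
P(node-f | timeout) = 0.014175/0.115868 ≈ 0.122
P(node-b | timeout) = 0.0414/0.115868 ≈ 0.357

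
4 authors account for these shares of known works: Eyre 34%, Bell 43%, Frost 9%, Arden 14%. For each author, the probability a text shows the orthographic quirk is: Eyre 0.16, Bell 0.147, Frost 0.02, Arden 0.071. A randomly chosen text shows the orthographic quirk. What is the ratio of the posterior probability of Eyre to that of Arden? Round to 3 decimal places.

By Bayes' rule, posterior ∝ prior × likelihood:
  Eyre: 0.34 × 0.16 = 0.0544
  Bell: 0.43 × 0.147 = 0.06321
  Frost: 0.09 × 0.02 = 0.0018
  Arden: 0.14 × 0.071 = 0.00994
Sum = 0.12935.
The ratio is 0.0544 / 0.00994 (the normalizer cancels) = 5.473.

5.473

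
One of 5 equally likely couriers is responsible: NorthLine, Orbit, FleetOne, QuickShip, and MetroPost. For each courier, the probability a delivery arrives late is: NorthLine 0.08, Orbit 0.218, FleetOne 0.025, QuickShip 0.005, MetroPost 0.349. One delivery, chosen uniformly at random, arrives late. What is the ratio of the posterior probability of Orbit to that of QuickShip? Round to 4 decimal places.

43.6000

Since the prior is uniform, the posterior is proportional to the likelihood:
  NorthLine: 0.08
  Orbit: 0.218
  FleetOne: 0.025
  QuickShip: 0.005
  MetroPost: 0.349
Total = 0.677.
The ratio is 0.218 / 0.005 (the normalizer cancels) = 43.6000.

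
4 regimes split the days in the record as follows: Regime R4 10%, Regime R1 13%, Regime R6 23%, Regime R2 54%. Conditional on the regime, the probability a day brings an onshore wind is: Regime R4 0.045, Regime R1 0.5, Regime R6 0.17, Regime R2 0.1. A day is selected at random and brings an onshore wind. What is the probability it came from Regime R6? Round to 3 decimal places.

By Bayes' rule, posterior ∝ prior × likelihood:
  Regime R4: 0.1 × 0.045 = 0.0045
  Regime R1: 0.13 × 0.5 = 0.065
  Regime R6: 0.23 × 0.17 = 0.0391
  Regime R2: 0.54 × 0.1 = 0.054
Total = 0.1626.
P(Regime R6 | evidence) = 0.0391 / 0.1626 ≈ 0.240.

0.240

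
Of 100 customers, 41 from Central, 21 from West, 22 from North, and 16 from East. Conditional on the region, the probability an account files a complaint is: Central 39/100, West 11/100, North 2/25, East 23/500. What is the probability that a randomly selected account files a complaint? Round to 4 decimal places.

0.2080

Unnormalized posteriors (prior × likelihood):
  Central: 0.41 × 0.39 = 0.1599
  West: 0.21 × 0.11 = 0.0231
  North: 0.22 × 0.08 = 0.0176
  East: 0.16 × 0.046 = 0.00736
P(complaint) = 0.1599 + 0.0231 + 0.0176 + 0.00736 = 0.20796 → 0.2080.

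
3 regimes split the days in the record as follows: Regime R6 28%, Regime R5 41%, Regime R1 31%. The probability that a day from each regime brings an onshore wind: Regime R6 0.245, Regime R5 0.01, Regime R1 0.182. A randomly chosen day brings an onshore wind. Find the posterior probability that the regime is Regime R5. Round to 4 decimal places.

0.0318

Prior × likelihood for each hypothesis:
  Regime R6: 0.28 × 0.245 = 0.0686
  Regime R5: 0.41 × 0.01 = 0.0041
  Regime R1: 0.31 × 0.182 = 0.05642
Normalizing constant = 0.12912.
P(Regime R5 | evidence) = 0.0041 / 0.12912 ≈ 0.0318.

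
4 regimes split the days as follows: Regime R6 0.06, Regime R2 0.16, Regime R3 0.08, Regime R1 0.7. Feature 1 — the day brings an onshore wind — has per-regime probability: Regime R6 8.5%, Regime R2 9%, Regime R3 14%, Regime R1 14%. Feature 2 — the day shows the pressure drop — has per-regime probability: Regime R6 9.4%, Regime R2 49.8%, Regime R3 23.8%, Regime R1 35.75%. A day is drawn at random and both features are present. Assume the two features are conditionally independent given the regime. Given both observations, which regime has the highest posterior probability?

Prior × likelihood for each hypothesis:
  Regime R6: 0.06 × 0.085 × 0.094 = 0.0004794
  Regime R2: 0.16 × 0.09 × 0.498 = 0.0071712
  Regime R3: 0.08 × 0.14 × 0.238 = 0.0026656
  Regime R1: 0.7 × 0.14 × 0.3575 = 0.035035
Sum = 0.0453512.
Largest term belongs to Regime R1, so Regime R1 is most probable.

Regime R1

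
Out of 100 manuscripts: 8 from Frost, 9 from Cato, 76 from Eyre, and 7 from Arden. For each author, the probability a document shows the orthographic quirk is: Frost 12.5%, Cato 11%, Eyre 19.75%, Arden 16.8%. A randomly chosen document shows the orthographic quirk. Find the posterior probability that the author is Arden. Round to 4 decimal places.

Unnormalized posteriors (prior × likelihood):
  Frost: 0.08 × 0.125 = 0.01
  Cato: 0.09 × 0.11 = 0.0099
  Eyre: 0.76 × 0.1975 = 0.1501
  Arden: 0.07 × 0.168 = 0.01176
Sum = 0.18176.
P(Arden | evidence) = 0.01176 / 0.18176 ≈ 0.0647.

0.0647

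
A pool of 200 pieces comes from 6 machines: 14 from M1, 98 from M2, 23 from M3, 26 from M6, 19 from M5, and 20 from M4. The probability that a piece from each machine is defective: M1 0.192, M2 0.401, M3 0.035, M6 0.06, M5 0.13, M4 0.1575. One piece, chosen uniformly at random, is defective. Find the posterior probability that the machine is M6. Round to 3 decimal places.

0.031

Prior × likelihood for each hypothesis:
  M1: 0.07 × 0.192 = 0.01344
  M2: 0.49 × 0.401 = 0.19649
  M3: 0.115 × 0.035 = 0.004025
  M6: 0.13 × 0.06 = 0.0078
  M5: 0.095 × 0.13 = 0.01235
  M4: 0.1 × 0.1575 = 0.01575
Normalizing constant = 0.249855.
P(M6 | evidence) = 0.0078 / 0.249855 ≈ 0.031.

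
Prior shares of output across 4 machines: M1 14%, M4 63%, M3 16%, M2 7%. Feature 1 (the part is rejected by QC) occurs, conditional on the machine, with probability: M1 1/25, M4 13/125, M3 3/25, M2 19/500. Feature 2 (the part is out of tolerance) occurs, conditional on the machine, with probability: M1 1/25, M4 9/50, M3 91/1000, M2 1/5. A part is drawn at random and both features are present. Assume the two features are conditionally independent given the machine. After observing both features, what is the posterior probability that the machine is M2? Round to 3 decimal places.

Compute prior × likelihood for every hypothesis:
  M1: 0.14 × 0.04 × 0.04 = 0.000224
  M4: 0.63 × 0.104 × 0.18 = 0.0117936
  M3: 0.16 × 0.12 × 0.091 = 0.0017472
  M2: 0.07 × 0.038 × 0.2 = 0.000532
Normalizing constant = 0.0142968.
P(M2 | evidence) = 0.000532 / 0.0142968 ≈ 0.037.

0.037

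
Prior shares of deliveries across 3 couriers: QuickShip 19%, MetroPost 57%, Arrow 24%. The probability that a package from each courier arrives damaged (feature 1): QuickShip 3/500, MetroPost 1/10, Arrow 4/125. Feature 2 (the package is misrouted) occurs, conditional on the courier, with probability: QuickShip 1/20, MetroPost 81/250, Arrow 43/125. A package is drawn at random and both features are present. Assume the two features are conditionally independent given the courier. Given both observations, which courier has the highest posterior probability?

MetroPost

Prior × likelihood for each hypothesis:
  QuickShip: 0.19 × 0.006 × 0.05 = 0.000057
  MetroPost: 0.57 × 0.1 × 0.324 = 0.018468
  Arrow: 0.24 × 0.032 × 0.344 = 0.00264192
Sum = 0.02116692.
Largest term belongs to MetroPost, so MetroPost is most probable.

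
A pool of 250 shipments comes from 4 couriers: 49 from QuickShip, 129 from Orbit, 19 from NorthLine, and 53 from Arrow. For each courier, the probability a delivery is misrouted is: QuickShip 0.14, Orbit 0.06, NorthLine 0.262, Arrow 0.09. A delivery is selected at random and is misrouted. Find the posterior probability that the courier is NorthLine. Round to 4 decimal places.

0.2045

Prior × likelihood for each hypothesis:
  QuickShip: 0.196 × 0.14 = 0.02744
  Orbit: 0.516 × 0.06 = 0.03096
  NorthLine: 0.076 × 0.262 = 0.019912
  Arrow: 0.212 × 0.09 = 0.01908
Sum = 0.097392.
P(NorthLine | evidence) = 0.019912 / 0.097392 ≈ 0.2045.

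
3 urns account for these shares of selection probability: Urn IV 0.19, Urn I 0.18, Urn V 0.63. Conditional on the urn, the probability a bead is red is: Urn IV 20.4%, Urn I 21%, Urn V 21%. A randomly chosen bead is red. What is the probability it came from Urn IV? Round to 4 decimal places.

Compute prior × likelihood for every hypothesis:
  Urn IV: 0.19 × 0.204 = 0.03876
  Urn I: 0.18 × 0.21 = 0.0378
  Urn V: 0.63 × 0.21 = 0.1323
Total = 0.20886.
P(Urn IV | evidence) = 0.03876 / 0.20886 ≈ 0.1856.

0.1856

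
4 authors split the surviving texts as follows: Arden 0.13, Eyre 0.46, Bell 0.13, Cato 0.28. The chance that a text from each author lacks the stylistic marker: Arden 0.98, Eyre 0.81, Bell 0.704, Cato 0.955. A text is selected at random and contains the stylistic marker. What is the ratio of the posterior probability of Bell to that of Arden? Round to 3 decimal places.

14.800

Taking complements, P(marker | each) = Arden 0.02, Eyre 0.19, Bell 0.296, Cato 0.045.
Prior × likelihood for each hypothesis:
  Arden: 0.13 × 0.02 = 0.0026
  Eyre: 0.46 × 0.19 = 0.0874
  Bell: 0.13 × 0.296 = 0.03848
  Cato: 0.28 × 0.045 = 0.0126
Sum = 0.14108.
The ratio is 0.03848 / 0.0026 (the normalizer cancels) = 14.800.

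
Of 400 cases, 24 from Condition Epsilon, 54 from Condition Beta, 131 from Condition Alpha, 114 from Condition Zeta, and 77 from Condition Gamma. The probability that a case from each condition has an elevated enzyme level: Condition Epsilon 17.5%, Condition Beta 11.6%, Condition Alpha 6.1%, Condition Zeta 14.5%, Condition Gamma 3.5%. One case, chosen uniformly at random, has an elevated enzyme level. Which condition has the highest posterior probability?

Prior × likelihood for each hypothesis:
  Condition Epsilon: 0.06 × 0.175 = 0.0105
  Condition Beta: 0.135 × 0.116 = 0.01566
  Condition Alpha: 0.3275 × 0.061 = 0.0199775
  Condition Zeta: 0.285 × 0.145 = 0.041325
  Condition Gamma: 0.1925 × 0.035 = 0.0067375
Normalizing constant = 0.0942.
Largest term belongs to Condition Zeta, so Condition Zeta is most probable.

Condition Zeta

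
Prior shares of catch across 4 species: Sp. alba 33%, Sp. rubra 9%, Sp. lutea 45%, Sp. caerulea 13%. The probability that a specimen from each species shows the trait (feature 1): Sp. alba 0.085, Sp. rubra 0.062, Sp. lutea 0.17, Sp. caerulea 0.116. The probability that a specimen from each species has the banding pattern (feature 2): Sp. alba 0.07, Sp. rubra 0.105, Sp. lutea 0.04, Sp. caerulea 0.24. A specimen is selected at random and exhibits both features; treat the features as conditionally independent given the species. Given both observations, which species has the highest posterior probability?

By Bayes' rule, posterior ∝ prior × likelihood:
  Sp. alba: 0.33 × 0.085 × 0.07 = 0.0019635
  Sp. rubra: 0.09 × 0.062 × 0.105 = 0.0005859
  Sp. lutea: 0.45 × 0.17 × 0.04 = 0.00306
  Sp. caerulea: 0.13 × 0.116 × 0.24 = 0.0036192
Normalizing constant = 0.0092286.
Largest term belongs to Sp. caerulea, so Sp. caerulea is most probable.

Sp. caerulea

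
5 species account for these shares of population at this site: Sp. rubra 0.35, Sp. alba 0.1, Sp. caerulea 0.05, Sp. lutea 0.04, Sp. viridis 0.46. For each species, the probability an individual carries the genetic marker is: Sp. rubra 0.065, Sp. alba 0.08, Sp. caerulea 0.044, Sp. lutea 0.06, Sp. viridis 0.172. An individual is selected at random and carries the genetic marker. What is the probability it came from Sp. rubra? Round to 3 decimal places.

Prior × likelihood for each hypothesis:
  Sp. rubra: 0.35 × 0.065 = 0.02275
  Sp. alba: 0.1 × 0.08 = 0.008
  Sp. caerulea: 0.05 × 0.044 = 0.0022
  Sp. lutea: 0.04 × 0.06 = 0.0024
  Sp. viridis: 0.46 × 0.172 = 0.07912
Total = 0.11447.
P(Sp. rubra | evidence) = 0.02275 / 0.11447 ≈ 0.199.

0.199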